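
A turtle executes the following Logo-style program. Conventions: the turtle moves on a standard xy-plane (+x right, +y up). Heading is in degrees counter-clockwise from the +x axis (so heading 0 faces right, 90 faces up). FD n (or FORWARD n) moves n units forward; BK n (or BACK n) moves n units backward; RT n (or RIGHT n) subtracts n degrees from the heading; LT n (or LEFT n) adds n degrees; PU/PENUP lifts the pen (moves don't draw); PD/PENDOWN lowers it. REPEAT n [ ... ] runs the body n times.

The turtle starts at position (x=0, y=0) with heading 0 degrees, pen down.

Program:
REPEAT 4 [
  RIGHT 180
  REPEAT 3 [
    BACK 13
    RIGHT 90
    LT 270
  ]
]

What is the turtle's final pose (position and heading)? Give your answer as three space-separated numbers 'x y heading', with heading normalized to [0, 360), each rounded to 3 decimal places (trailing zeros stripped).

Answer: 52 0 0

Derivation:
Executing turtle program step by step:
Start: pos=(0,0), heading=0, pen down
REPEAT 4 [
  -- iteration 1/4 --
  RT 180: heading 0 -> 180
  REPEAT 3 [
    -- iteration 1/3 --
    BK 13: (0,0) -> (13,0) [heading=180, draw]
    RT 90: heading 180 -> 90
    LT 270: heading 90 -> 0
    -- iteration 2/3 --
    BK 13: (13,0) -> (0,0) [heading=0, draw]
    RT 90: heading 0 -> 270
    LT 270: heading 270 -> 180
    -- iteration 3/3 --
    BK 13: (0,0) -> (13,0) [heading=180, draw]
    RT 90: heading 180 -> 90
    LT 270: heading 90 -> 0
  ]
  -- iteration 2/4 --
  RT 180: heading 0 -> 180
  REPEAT 3 [
    -- iteration 1/3 --
    BK 13: (13,0) -> (26,0) [heading=180, draw]
    RT 90: heading 180 -> 90
    LT 270: heading 90 -> 0
    -- iteration 2/3 --
    BK 13: (26,0) -> (13,0) [heading=0, draw]
    RT 90: heading 0 -> 270
    LT 270: heading 270 -> 180
    -- iteration 3/3 --
    BK 13: (13,0) -> (26,0) [heading=180, draw]
    RT 90: heading 180 -> 90
    LT 270: heading 90 -> 0
  ]
  -- iteration 3/4 --
  RT 180: heading 0 -> 180
  REPEAT 3 [
    -- iteration 1/3 --
    BK 13: (26,0) -> (39,0) [heading=180, draw]
    RT 90: heading 180 -> 90
    LT 270: heading 90 -> 0
    -- iteration 2/3 --
    BK 13: (39,0) -> (26,0) [heading=0, draw]
    RT 90: heading 0 -> 270
    LT 270: heading 270 -> 180
    -- iteration 3/3 --
    BK 13: (26,0) -> (39,0) [heading=180, draw]
    RT 90: heading 180 -> 90
    LT 270: heading 90 -> 0
  ]
  -- iteration 4/4 --
  RT 180: heading 0 -> 180
  REPEAT 3 [
    -- iteration 1/3 --
    BK 13: (39,0) -> (52,0) [heading=180, draw]
    RT 90: heading 180 -> 90
    LT 270: heading 90 -> 0
    -- iteration 2/3 --
    BK 13: (52,0) -> (39,0) [heading=0, draw]
    RT 90: heading 0 -> 270
    LT 270: heading 270 -> 180
    -- iteration 3/3 --
    BK 13: (39,0) -> (52,0) [heading=180, draw]
    RT 90: heading 180 -> 90
    LT 270: heading 90 -> 0
  ]
]
Final: pos=(52,0), heading=0, 12 segment(s) drawn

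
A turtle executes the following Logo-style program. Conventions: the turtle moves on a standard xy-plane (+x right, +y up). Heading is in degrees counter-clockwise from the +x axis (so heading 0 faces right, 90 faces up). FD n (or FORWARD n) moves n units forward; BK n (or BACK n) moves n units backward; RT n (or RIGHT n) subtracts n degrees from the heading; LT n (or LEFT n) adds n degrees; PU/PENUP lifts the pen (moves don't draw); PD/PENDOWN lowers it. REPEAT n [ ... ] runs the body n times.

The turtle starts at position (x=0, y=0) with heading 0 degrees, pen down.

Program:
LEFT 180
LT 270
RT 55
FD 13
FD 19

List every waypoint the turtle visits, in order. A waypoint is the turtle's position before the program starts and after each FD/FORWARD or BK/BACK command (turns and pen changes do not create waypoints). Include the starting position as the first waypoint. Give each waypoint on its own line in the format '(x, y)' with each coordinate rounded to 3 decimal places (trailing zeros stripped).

Answer: (0, 0)
(10.649, 7.456)
(26.213, 18.354)

Derivation:
Executing turtle program step by step:
Start: pos=(0,0), heading=0, pen down
LT 180: heading 0 -> 180
LT 270: heading 180 -> 90
RT 55: heading 90 -> 35
FD 13: (0,0) -> (10.649,7.456) [heading=35, draw]
FD 19: (10.649,7.456) -> (26.213,18.354) [heading=35, draw]
Final: pos=(26.213,18.354), heading=35, 2 segment(s) drawn
Waypoints (3 total):
(0, 0)
(10.649, 7.456)
(26.213, 18.354)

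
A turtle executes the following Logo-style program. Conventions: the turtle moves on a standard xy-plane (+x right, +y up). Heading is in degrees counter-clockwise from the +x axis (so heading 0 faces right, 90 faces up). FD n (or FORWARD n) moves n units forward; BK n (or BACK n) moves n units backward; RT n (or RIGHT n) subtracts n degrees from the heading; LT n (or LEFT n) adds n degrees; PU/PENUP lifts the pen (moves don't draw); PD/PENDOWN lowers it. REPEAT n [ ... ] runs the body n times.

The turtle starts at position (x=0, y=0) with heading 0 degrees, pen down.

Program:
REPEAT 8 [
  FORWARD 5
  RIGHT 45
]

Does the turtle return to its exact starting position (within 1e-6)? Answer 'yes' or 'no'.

Executing turtle program step by step:
Start: pos=(0,0), heading=0, pen down
REPEAT 8 [
  -- iteration 1/8 --
  FD 5: (0,0) -> (5,0) [heading=0, draw]
  RT 45: heading 0 -> 315
  -- iteration 2/8 --
  FD 5: (5,0) -> (8.536,-3.536) [heading=315, draw]
  RT 45: heading 315 -> 270
  -- iteration 3/8 --
  FD 5: (8.536,-3.536) -> (8.536,-8.536) [heading=270, draw]
  RT 45: heading 270 -> 225
  -- iteration 4/8 --
  FD 5: (8.536,-8.536) -> (5,-12.071) [heading=225, draw]
  RT 45: heading 225 -> 180
  -- iteration 5/8 --
  FD 5: (5,-12.071) -> (0,-12.071) [heading=180, draw]
  RT 45: heading 180 -> 135
  -- iteration 6/8 --
  FD 5: (0,-12.071) -> (-3.536,-8.536) [heading=135, draw]
  RT 45: heading 135 -> 90
  -- iteration 7/8 --
  FD 5: (-3.536,-8.536) -> (-3.536,-3.536) [heading=90, draw]
  RT 45: heading 90 -> 45
  -- iteration 8/8 --
  FD 5: (-3.536,-3.536) -> (0,0) [heading=45, draw]
  RT 45: heading 45 -> 0
]
Final: pos=(0,0), heading=0, 8 segment(s) drawn

Start position: (0, 0)
Final position: (0, 0)
Distance = 0; < 1e-6 -> CLOSED

Answer: yes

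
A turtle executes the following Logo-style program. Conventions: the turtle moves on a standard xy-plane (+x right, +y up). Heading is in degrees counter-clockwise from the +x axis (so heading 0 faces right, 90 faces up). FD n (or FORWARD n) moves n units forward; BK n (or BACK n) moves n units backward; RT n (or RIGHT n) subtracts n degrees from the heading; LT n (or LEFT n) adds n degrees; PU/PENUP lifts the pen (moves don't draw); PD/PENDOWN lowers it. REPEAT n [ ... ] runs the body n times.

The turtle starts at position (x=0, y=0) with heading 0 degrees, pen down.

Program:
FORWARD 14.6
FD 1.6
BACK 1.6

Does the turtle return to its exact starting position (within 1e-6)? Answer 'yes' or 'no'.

Executing turtle program step by step:
Start: pos=(0,0), heading=0, pen down
FD 14.6: (0,0) -> (14.6,0) [heading=0, draw]
FD 1.6: (14.6,0) -> (16.2,0) [heading=0, draw]
BK 1.6: (16.2,0) -> (14.6,0) [heading=0, draw]
Final: pos=(14.6,0), heading=0, 3 segment(s) drawn

Start position: (0, 0)
Final position: (14.6, 0)
Distance = 14.6; >= 1e-6 -> NOT closed

Answer: no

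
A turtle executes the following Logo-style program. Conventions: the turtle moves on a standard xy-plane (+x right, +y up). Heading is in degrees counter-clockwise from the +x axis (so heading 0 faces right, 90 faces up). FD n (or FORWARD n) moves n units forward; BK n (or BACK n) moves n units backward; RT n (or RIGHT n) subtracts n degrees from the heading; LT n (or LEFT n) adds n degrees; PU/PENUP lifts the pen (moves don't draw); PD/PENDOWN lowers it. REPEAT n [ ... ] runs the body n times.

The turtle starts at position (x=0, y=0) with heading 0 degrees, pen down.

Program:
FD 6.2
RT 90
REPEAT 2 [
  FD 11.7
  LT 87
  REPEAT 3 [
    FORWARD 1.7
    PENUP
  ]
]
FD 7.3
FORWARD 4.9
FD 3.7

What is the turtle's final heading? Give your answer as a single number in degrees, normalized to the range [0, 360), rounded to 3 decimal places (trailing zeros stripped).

Answer: 84

Derivation:
Executing turtle program step by step:
Start: pos=(0,0), heading=0, pen down
FD 6.2: (0,0) -> (6.2,0) [heading=0, draw]
RT 90: heading 0 -> 270
REPEAT 2 [
  -- iteration 1/2 --
  FD 11.7: (6.2,0) -> (6.2,-11.7) [heading=270, draw]
  LT 87: heading 270 -> 357
  REPEAT 3 [
    -- iteration 1/3 --
    FD 1.7: (6.2,-11.7) -> (7.898,-11.789) [heading=357, draw]
    PU: pen up
    -- iteration 2/3 --
    FD 1.7: (7.898,-11.789) -> (9.595,-11.878) [heading=357, move]
    PU: pen up
    -- iteration 3/3 --
    FD 1.7: (9.595,-11.878) -> (11.293,-11.967) [heading=357, move]
    PU: pen up
  ]
  -- iteration 2/2 --
  FD 11.7: (11.293,-11.967) -> (22.977,-12.579) [heading=357, move]
  LT 87: heading 357 -> 84
  REPEAT 3 [
    -- iteration 1/3 --
    FD 1.7: (22.977,-12.579) -> (23.155,-10.889) [heading=84, move]
    PU: pen up
    -- iteration 2/3 --
    FD 1.7: (23.155,-10.889) -> (23.332,-9.198) [heading=84, move]
    PU: pen up
    -- iteration 3/3 --
    FD 1.7: (23.332,-9.198) -> (23.51,-7.507) [heading=84, move]
    PU: pen up
  ]
]
FD 7.3: (23.51,-7.507) -> (24.273,-0.247) [heading=84, move]
FD 4.9: (24.273,-0.247) -> (24.785,4.626) [heading=84, move]
FD 3.7: (24.785,4.626) -> (25.172,8.306) [heading=84, move]
Final: pos=(25.172,8.306), heading=84, 3 segment(s) drawn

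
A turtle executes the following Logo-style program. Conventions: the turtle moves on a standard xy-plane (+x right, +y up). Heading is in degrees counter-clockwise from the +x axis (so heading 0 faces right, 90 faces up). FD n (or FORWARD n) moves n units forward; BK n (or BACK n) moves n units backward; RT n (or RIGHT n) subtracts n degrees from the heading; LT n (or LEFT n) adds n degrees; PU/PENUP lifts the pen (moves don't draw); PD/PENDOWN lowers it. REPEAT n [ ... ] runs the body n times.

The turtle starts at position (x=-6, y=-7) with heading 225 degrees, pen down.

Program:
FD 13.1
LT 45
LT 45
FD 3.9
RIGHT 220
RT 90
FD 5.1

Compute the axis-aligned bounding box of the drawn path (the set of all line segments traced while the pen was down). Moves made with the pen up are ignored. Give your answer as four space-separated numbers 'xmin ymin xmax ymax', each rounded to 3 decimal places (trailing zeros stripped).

Executing turtle program step by step:
Start: pos=(-6,-7), heading=225, pen down
FD 13.1: (-6,-7) -> (-15.263,-16.263) [heading=225, draw]
LT 45: heading 225 -> 270
LT 45: heading 270 -> 315
FD 3.9: (-15.263,-16.263) -> (-12.505,-19.021) [heading=315, draw]
RT 220: heading 315 -> 95
RT 90: heading 95 -> 5
FD 5.1: (-12.505,-19.021) -> (-7.425,-18.576) [heading=5, draw]
Final: pos=(-7.425,-18.576), heading=5, 3 segment(s) drawn

Segment endpoints: x in {-15.263, -12.505, -7.425, -6}, y in {-19.021, -18.576, -16.263, -7}
xmin=-15.263, ymin=-19.021, xmax=-6, ymax=-7

Answer: -15.263 -19.021 -6 -7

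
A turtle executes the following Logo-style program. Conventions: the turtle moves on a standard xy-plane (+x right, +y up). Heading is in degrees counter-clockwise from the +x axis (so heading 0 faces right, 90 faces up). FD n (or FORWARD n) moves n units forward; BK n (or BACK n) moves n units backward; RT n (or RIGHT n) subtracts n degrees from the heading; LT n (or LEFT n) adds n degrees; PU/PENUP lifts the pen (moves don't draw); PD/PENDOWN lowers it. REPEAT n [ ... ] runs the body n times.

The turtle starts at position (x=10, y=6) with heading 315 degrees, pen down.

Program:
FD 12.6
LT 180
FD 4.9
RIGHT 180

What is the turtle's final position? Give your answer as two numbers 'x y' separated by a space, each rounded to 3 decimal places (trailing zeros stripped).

Executing turtle program step by step:
Start: pos=(10,6), heading=315, pen down
FD 12.6: (10,6) -> (18.91,-2.91) [heading=315, draw]
LT 180: heading 315 -> 135
FD 4.9: (18.91,-2.91) -> (15.445,0.555) [heading=135, draw]
RT 180: heading 135 -> 315
Final: pos=(15.445,0.555), heading=315, 2 segment(s) drawn

Answer: 15.445 0.555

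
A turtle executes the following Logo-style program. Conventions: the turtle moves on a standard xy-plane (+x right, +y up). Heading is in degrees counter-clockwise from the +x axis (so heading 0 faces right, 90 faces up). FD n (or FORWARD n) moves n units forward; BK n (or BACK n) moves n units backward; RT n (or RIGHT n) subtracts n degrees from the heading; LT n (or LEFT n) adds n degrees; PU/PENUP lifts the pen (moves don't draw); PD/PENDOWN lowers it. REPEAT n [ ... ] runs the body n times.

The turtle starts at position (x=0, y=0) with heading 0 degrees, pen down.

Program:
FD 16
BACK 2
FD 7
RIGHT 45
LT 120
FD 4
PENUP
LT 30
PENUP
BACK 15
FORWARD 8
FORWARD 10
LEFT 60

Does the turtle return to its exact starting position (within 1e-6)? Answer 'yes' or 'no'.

Executing turtle program step by step:
Start: pos=(0,0), heading=0, pen down
FD 16: (0,0) -> (16,0) [heading=0, draw]
BK 2: (16,0) -> (14,0) [heading=0, draw]
FD 7: (14,0) -> (21,0) [heading=0, draw]
RT 45: heading 0 -> 315
LT 120: heading 315 -> 75
FD 4: (21,0) -> (22.035,3.864) [heading=75, draw]
PU: pen up
LT 30: heading 75 -> 105
PU: pen up
BK 15: (22.035,3.864) -> (25.918,-10.625) [heading=105, move]
FD 8: (25.918,-10.625) -> (23.847,-2.898) [heading=105, move]
FD 10: (23.847,-2.898) -> (21.259,6.761) [heading=105, move]
LT 60: heading 105 -> 165
Final: pos=(21.259,6.761), heading=165, 4 segment(s) drawn

Start position: (0, 0)
Final position: (21.259, 6.761)
Distance = 22.308; >= 1e-6 -> NOT closed

Answer: no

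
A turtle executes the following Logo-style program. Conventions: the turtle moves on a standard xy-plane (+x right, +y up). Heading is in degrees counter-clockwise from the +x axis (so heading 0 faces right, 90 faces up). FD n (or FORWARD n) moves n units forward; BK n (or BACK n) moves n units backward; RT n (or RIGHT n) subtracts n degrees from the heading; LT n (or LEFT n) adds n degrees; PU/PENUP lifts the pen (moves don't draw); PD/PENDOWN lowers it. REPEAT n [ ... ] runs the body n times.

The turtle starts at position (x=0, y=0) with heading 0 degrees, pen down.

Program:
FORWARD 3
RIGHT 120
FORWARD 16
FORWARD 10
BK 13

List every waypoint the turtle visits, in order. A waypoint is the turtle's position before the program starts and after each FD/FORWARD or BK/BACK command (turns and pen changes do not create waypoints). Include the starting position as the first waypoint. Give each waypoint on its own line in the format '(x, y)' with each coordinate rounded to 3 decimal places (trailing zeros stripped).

Answer: (0, 0)
(3, 0)
(-5, -13.856)
(-10, -22.517)
(-3.5, -11.258)

Derivation:
Executing turtle program step by step:
Start: pos=(0,0), heading=0, pen down
FD 3: (0,0) -> (3,0) [heading=0, draw]
RT 120: heading 0 -> 240
FD 16: (3,0) -> (-5,-13.856) [heading=240, draw]
FD 10: (-5,-13.856) -> (-10,-22.517) [heading=240, draw]
BK 13: (-10,-22.517) -> (-3.5,-11.258) [heading=240, draw]
Final: pos=(-3.5,-11.258), heading=240, 4 segment(s) drawn
Waypoints (5 total):
(0, 0)
(3, 0)
(-5, -13.856)
(-10, -22.517)
(-3.5, -11.258)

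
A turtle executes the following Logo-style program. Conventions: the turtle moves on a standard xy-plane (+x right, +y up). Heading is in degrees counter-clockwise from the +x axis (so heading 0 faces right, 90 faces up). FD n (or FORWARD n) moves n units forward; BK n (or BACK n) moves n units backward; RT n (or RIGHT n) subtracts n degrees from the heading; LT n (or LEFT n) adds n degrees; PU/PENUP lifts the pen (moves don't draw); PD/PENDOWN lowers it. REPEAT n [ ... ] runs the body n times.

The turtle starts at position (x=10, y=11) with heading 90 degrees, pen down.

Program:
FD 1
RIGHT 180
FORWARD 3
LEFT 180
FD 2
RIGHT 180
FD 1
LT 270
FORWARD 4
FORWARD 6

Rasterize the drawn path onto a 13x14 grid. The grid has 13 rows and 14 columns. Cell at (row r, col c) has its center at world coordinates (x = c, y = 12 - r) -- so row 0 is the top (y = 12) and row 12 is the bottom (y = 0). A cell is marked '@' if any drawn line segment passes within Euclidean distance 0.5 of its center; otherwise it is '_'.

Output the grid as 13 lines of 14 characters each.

Segment 0: (10,11) -> (10,12)
Segment 1: (10,12) -> (10,9)
Segment 2: (10,9) -> (10,11)
Segment 3: (10,11) -> (10,10)
Segment 4: (10,10) -> (6,10)
Segment 5: (6,10) -> (0,10)

Answer: __________@___
__________@___
@@@@@@@@@@@___
__________@___
______________
______________
______________
______________
______________
______________
______________
______________
______________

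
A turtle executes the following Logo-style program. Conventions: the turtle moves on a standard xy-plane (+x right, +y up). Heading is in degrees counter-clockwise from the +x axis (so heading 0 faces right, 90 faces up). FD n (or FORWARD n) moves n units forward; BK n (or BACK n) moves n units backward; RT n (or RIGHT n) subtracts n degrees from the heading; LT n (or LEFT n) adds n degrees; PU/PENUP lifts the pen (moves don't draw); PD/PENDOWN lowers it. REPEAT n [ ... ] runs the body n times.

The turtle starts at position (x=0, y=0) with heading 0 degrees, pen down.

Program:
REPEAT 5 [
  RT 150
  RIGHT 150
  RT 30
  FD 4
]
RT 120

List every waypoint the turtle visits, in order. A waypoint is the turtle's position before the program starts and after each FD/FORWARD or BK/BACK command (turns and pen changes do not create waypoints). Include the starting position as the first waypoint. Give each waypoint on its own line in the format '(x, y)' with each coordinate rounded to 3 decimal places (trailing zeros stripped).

Answer: (0, 0)
(3.464, 2)
(5.464, 5.464)
(5.464, 9.464)
(3.464, 12.928)
(0, 14.928)

Derivation:
Executing turtle program step by step:
Start: pos=(0,0), heading=0, pen down
REPEAT 5 [
  -- iteration 1/5 --
  RT 150: heading 0 -> 210
  RT 150: heading 210 -> 60
  RT 30: heading 60 -> 30
  FD 4: (0,0) -> (3.464,2) [heading=30, draw]
  -- iteration 2/5 --
  RT 150: heading 30 -> 240
  RT 150: heading 240 -> 90
  RT 30: heading 90 -> 60
  FD 4: (3.464,2) -> (5.464,5.464) [heading=60, draw]
  -- iteration 3/5 --
  RT 150: heading 60 -> 270
  RT 150: heading 270 -> 120
  RT 30: heading 120 -> 90
  FD 4: (5.464,5.464) -> (5.464,9.464) [heading=90, draw]
  -- iteration 4/5 --
  RT 150: heading 90 -> 300
  RT 150: heading 300 -> 150
  RT 30: heading 150 -> 120
  FD 4: (5.464,9.464) -> (3.464,12.928) [heading=120, draw]
  -- iteration 5/5 --
  RT 150: heading 120 -> 330
  RT 150: heading 330 -> 180
  RT 30: heading 180 -> 150
  FD 4: (3.464,12.928) -> (0,14.928) [heading=150, draw]
]
RT 120: heading 150 -> 30
Final: pos=(0,14.928), heading=30, 5 segment(s) drawn
Waypoints (6 total):
(0, 0)
(3.464, 2)
(5.464, 5.464)
(5.464, 9.464)
(3.464, 12.928)
(0, 14.928)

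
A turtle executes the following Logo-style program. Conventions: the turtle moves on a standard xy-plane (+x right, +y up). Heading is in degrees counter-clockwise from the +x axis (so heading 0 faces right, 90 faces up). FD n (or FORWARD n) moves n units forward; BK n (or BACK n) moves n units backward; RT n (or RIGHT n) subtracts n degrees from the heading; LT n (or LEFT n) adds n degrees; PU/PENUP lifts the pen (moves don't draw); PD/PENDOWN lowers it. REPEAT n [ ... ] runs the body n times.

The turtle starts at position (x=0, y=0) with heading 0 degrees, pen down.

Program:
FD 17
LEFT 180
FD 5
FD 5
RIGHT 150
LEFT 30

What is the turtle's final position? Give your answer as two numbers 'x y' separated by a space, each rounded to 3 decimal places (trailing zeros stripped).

Executing turtle program step by step:
Start: pos=(0,0), heading=0, pen down
FD 17: (0,0) -> (17,0) [heading=0, draw]
LT 180: heading 0 -> 180
FD 5: (17,0) -> (12,0) [heading=180, draw]
FD 5: (12,0) -> (7,0) [heading=180, draw]
RT 150: heading 180 -> 30
LT 30: heading 30 -> 60
Final: pos=(7,0), heading=60, 3 segment(s) drawn

Answer: 7 0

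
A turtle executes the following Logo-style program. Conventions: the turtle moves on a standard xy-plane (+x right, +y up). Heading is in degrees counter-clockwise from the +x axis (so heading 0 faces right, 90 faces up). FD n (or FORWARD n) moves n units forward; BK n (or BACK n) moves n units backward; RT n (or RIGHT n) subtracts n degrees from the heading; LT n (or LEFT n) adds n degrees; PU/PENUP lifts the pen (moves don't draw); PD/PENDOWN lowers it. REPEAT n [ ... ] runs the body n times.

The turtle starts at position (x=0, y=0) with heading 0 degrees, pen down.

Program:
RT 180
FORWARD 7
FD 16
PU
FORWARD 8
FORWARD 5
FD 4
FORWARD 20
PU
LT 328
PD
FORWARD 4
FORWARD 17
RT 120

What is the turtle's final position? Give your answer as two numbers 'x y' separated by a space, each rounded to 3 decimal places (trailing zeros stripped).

Executing turtle program step by step:
Start: pos=(0,0), heading=0, pen down
RT 180: heading 0 -> 180
FD 7: (0,0) -> (-7,0) [heading=180, draw]
FD 16: (-7,0) -> (-23,0) [heading=180, draw]
PU: pen up
FD 8: (-23,0) -> (-31,0) [heading=180, move]
FD 5: (-31,0) -> (-36,0) [heading=180, move]
FD 4: (-36,0) -> (-40,0) [heading=180, move]
FD 20: (-40,0) -> (-60,0) [heading=180, move]
PU: pen up
LT 328: heading 180 -> 148
PD: pen down
FD 4: (-60,0) -> (-63.392,2.12) [heading=148, draw]
FD 17: (-63.392,2.12) -> (-77.809,11.128) [heading=148, draw]
RT 120: heading 148 -> 28
Final: pos=(-77.809,11.128), heading=28, 4 segment(s) drawn

Answer: -77.809 11.128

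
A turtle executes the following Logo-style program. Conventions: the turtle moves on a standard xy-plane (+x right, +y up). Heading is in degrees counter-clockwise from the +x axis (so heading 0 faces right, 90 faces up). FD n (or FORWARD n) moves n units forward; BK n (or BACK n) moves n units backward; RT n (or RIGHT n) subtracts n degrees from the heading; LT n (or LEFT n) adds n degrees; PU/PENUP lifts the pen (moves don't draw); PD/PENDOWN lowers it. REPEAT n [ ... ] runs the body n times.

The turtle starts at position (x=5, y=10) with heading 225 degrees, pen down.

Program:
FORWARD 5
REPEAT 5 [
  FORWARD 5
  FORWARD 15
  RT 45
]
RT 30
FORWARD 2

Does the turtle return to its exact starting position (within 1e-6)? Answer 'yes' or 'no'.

Executing turtle program step by step:
Start: pos=(5,10), heading=225, pen down
FD 5: (5,10) -> (1.464,6.464) [heading=225, draw]
REPEAT 5 [
  -- iteration 1/5 --
  FD 5: (1.464,6.464) -> (-2.071,2.929) [heading=225, draw]
  FD 15: (-2.071,2.929) -> (-12.678,-7.678) [heading=225, draw]
  RT 45: heading 225 -> 180
  -- iteration 2/5 --
  FD 5: (-12.678,-7.678) -> (-17.678,-7.678) [heading=180, draw]
  FD 15: (-17.678,-7.678) -> (-32.678,-7.678) [heading=180, draw]
  RT 45: heading 180 -> 135
  -- iteration 3/5 --
  FD 5: (-32.678,-7.678) -> (-36.213,-4.142) [heading=135, draw]
  FD 15: (-36.213,-4.142) -> (-46.82,6.464) [heading=135, draw]
  RT 45: heading 135 -> 90
  -- iteration 4/5 --
  FD 5: (-46.82,6.464) -> (-46.82,11.464) [heading=90, draw]
  FD 15: (-46.82,11.464) -> (-46.82,26.464) [heading=90, draw]
  RT 45: heading 90 -> 45
  -- iteration 5/5 --
  FD 5: (-46.82,26.464) -> (-43.284,30) [heading=45, draw]
  FD 15: (-43.284,30) -> (-32.678,40.607) [heading=45, draw]
  RT 45: heading 45 -> 0
]
RT 30: heading 0 -> 330
FD 2: (-32.678,40.607) -> (-30.946,39.607) [heading=330, draw]
Final: pos=(-30.946,39.607), heading=330, 12 segment(s) drawn

Start position: (5, 10)
Final position: (-30.946, 39.607)
Distance = 46.569; >= 1e-6 -> NOT closed

Answer: no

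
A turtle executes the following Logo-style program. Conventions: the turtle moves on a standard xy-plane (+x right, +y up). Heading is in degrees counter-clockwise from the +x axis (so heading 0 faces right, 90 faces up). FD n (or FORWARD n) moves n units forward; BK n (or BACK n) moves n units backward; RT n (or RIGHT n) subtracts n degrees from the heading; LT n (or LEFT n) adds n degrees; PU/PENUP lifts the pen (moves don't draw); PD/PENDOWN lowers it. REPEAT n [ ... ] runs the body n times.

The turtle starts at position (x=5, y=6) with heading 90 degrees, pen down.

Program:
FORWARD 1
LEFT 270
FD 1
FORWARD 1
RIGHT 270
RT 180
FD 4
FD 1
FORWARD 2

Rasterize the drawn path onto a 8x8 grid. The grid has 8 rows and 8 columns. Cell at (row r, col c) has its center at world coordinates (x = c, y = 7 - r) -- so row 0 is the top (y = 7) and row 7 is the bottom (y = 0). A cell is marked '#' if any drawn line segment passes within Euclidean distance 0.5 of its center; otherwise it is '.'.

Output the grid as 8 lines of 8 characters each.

Segment 0: (5,6) -> (5,7)
Segment 1: (5,7) -> (6,7)
Segment 2: (6,7) -> (7,7)
Segment 3: (7,7) -> (7,3)
Segment 4: (7,3) -> (7,2)
Segment 5: (7,2) -> (7,0)

Answer: .....###
.....#.#
.......#
.......#
.......#
.......#
.......#
.......#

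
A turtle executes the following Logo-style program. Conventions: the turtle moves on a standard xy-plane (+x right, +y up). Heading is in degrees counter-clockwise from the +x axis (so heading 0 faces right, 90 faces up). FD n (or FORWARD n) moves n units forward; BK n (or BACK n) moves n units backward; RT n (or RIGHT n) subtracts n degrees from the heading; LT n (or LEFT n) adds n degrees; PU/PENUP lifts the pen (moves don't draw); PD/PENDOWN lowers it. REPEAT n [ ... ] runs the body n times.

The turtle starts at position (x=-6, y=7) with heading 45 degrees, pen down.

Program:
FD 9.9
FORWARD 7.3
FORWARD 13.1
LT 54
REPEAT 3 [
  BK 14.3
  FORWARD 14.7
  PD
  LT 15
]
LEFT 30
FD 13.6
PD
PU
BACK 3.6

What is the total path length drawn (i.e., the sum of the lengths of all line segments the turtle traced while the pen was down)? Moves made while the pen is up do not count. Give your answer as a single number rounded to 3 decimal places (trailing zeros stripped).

Answer: 130.9

Derivation:
Executing turtle program step by step:
Start: pos=(-6,7), heading=45, pen down
FD 9.9: (-6,7) -> (1,14) [heading=45, draw]
FD 7.3: (1,14) -> (6.162,19.162) [heading=45, draw]
FD 13.1: (6.162,19.162) -> (15.425,28.425) [heading=45, draw]
LT 54: heading 45 -> 99
REPEAT 3 [
  -- iteration 1/3 --
  BK 14.3: (15.425,28.425) -> (17.662,14.301) [heading=99, draw]
  FD 14.7: (17.662,14.301) -> (15.363,28.82) [heading=99, draw]
  PD: pen down
  LT 15: heading 99 -> 114
  -- iteration 2/3 --
  BK 14.3: (15.363,28.82) -> (21.179,15.757) [heading=114, draw]
  FD 14.7: (21.179,15.757) -> (15.2,29.186) [heading=114, draw]
  PD: pen down
  LT 15: heading 114 -> 129
  -- iteration 3/3 --
  BK 14.3: (15.2,29.186) -> (24.199,18.073) [heading=129, draw]
  FD 14.7: (24.199,18.073) -> (14.948,29.497) [heading=129, draw]
  PD: pen down
  LT 15: heading 129 -> 144
]
LT 30: heading 144 -> 174
FD 13.6: (14.948,29.497) -> (1.423,30.918) [heading=174, draw]
PD: pen down
PU: pen up
BK 3.6: (1.423,30.918) -> (5.003,30.542) [heading=174, move]
Final: pos=(5.003,30.542), heading=174, 10 segment(s) drawn

Segment lengths:
  seg 1: (-6,7) -> (1,14), length = 9.9
  seg 2: (1,14) -> (6.162,19.162), length = 7.3
  seg 3: (6.162,19.162) -> (15.425,28.425), length = 13.1
  seg 4: (15.425,28.425) -> (17.662,14.301), length = 14.3
  seg 5: (17.662,14.301) -> (15.363,28.82), length = 14.7
  seg 6: (15.363,28.82) -> (21.179,15.757), length = 14.3
  seg 7: (21.179,15.757) -> (15.2,29.186), length = 14.7
  seg 8: (15.2,29.186) -> (24.199,18.073), length = 14.3
  seg 9: (24.199,18.073) -> (14.948,29.497), length = 14.7
  seg 10: (14.948,29.497) -> (1.423,30.918), length = 13.6
Total = 130.9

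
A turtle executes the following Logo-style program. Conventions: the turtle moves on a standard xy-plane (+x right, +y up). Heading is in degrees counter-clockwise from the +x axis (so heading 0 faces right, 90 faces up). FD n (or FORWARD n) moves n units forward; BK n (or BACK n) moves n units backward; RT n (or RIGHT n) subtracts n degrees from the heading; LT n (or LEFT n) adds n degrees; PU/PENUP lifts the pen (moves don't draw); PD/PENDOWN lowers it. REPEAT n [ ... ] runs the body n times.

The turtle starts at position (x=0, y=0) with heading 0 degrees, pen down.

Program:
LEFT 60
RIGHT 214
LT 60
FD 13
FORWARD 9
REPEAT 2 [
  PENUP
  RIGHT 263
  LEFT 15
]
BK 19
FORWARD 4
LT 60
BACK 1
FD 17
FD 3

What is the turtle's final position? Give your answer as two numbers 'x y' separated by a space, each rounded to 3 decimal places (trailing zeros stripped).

Executing turtle program step by step:
Start: pos=(0,0), heading=0, pen down
LT 60: heading 0 -> 60
RT 214: heading 60 -> 206
LT 60: heading 206 -> 266
FD 13: (0,0) -> (-0.907,-12.968) [heading=266, draw]
FD 9: (-0.907,-12.968) -> (-1.535,-21.946) [heading=266, draw]
REPEAT 2 [
  -- iteration 1/2 --
  PU: pen up
  RT 263: heading 266 -> 3
  LT 15: heading 3 -> 18
  -- iteration 2/2 --
  PU: pen up
  RT 263: heading 18 -> 115
  LT 15: heading 115 -> 130
]
BK 19: (-1.535,-21.946) -> (10.678,-36.501) [heading=130, move]
FD 4: (10.678,-36.501) -> (8.107,-33.437) [heading=130, move]
LT 60: heading 130 -> 190
BK 1: (8.107,-33.437) -> (9.092,-33.263) [heading=190, move]
FD 17: (9.092,-33.263) -> (-7.65,-36.215) [heading=190, move]
FD 3: (-7.65,-36.215) -> (-10.604,-36.736) [heading=190, move]
Final: pos=(-10.604,-36.736), heading=190, 2 segment(s) drawn

Answer: -10.604 -36.736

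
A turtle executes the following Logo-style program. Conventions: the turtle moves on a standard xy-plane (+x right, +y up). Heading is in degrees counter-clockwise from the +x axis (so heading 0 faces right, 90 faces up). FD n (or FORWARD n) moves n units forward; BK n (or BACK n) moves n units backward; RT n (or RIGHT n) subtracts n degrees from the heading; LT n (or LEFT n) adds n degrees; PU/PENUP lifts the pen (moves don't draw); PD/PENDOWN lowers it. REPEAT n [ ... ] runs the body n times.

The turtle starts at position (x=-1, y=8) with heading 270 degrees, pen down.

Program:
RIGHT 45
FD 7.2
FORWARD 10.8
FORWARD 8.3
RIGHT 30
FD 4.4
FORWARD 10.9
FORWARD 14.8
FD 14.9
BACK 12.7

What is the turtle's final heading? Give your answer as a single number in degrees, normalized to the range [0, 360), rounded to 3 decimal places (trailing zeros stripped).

Answer: 195

Derivation:
Executing turtle program step by step:
Start: pos=(-1,8), heading=270, pen down
RT 45: heading 270 -> 225
FD 7.2: (-1,8) -> (-6.091,2.909) [heading=225, draw]
FD 10.8: (-6.091,2.909) -> (-13.728,-4.728) [heading=225, draw]
FD 8.3: (-13.728,-4.728) -> (-19.597,-10.597) [heading=225, draw]
RT 30: heading 225 -> 195
FD 4.4: (-19.597,-10.597) -> (-23.847,-11.736) [heading=195, draw]
FD 10.9: (-23.847,-11.736) -> (-34.376,-14.557) [heading=195, draw]
FD 14.8: (-34.376,-14.557) -> (-48.671,-18.387) [heading=195, draw]
FD 14.9: (-48.671,-18.387) -> (-63.064,-22.244) [heading=195, draw]
BK 12.7: (-63.064,-22.244) -> (-50.796,-18.957) [heading=195, draw]
Final: pos=(-50.796,-18.957), heading=195, 8 segment(s) drawn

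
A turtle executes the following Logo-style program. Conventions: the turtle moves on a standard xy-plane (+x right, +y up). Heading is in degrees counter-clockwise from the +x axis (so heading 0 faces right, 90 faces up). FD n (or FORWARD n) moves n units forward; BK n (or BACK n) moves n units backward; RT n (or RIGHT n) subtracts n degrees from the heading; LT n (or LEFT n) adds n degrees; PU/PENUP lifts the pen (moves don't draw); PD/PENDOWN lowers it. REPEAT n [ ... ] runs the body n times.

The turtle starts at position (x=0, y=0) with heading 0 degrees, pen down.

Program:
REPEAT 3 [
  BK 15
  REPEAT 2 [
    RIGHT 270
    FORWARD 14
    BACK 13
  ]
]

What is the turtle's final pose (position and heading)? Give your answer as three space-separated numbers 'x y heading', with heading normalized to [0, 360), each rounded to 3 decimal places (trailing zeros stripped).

Answer: -16 1 180

Derivation:
Executing turtle program step by step:
Start: pos=(0,0), heading=0, pen down
REPEAT 3 [
  -- iteration 1/3 --
  BK 15: (0,0) -> (-15,0) [heading=0, draw]
  REPEAT 2 [
    -- iteration 1/2 --
    RT 270: heading 0 -> 90
    FD 14: (-15,0) -> (-15,14) [heading=90, draw]
    BK 13: (-15,14) -> (-15,1) [heading=90, draw]
    -- iteration 2/2 --
    RT 270: heading 90 -> 180
    FD 14: (-15,1) -> (-29,1) [heading=180, draw]
    BK 13: (-29,1) -> (-16,1) [heading=180, draw]
  ]
  -- iteration 2/3 --
  BK 15: (-16,1) -> (-1,1) [heading=180, draw]
  REPEAT 2 [
    -- iteration 1/2 --
    RT 270: heading 180 -> 270
    FD 14: (-1,1) -> (-1,-13) [heading=270, draw]
    BK 13: (-1,-13) -> (-1,0) [heading=270, draw]
    -- iteration 2/2 --
    RT 270: heading 270 -> 0
    FD 14: (-1,0) -> (13,0) [heading=0, draw]
    BK 13: (13,0) -> (0,0) [heading=0, draw]
  ]
  -- iteration 3/3 --
  BK 15: (0,0) -> (-15,0) [heading=0, draw]
  REPEAT 2 [
    -- iteration 1/2 --
    RT 270: heading 0 -> 90
    FD 14: (-15,0) -> (-15,14) [heading=90, draw]
    BK 13: (-15,14) -> (-15,1) [heading=90, draw]
    -- iteration 2/2 --
    RT 270: heading 90 -> 180
    FD 14: (-15,1) -> (-29,1) [heading=180, draw]
    BK 13: (-29,1) -> (-16,1) [heading=180, draw]
  ]
]
Final: pos=(-16,1), heading=180, 15 segment(s) drawn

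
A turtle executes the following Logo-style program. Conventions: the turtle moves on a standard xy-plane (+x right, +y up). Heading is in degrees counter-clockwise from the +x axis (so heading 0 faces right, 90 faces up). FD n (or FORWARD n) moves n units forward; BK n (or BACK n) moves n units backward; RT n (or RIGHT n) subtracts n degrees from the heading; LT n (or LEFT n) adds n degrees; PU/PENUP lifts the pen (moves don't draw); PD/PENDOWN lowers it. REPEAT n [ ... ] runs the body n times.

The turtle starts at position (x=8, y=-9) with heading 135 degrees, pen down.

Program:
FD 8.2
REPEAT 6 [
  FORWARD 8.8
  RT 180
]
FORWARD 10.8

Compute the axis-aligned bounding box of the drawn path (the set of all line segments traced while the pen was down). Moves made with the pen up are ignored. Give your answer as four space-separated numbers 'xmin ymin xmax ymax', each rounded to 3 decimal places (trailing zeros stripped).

Executing turtle program step by step:
Start: pos=(8,-9), heading=135, pen down
FD 8.2: (8,-9) -> (2.202,-3.202) [heading=135, draw]
REPEAT 6 [
  -- iteration 1/6 --
  FD 8.8: (2.202,-3.202) -> (-4.021,3.021) [heading=135, draw]
  RT 180: heading 135 -> 315
  -- iteration 2/6 --
  FD 8.8: (-4.021,3.021) -> (2.202,-3.202) [heading=315, draw]
  RT 180: heading 315 -> 135
  -- iteration 3/6 --
  FD 8.8: (2.202,-3.202) -> (-4.021,3.021) [heading=135, draw]
  RT 180: heading 135 -> 315
  -- iteration 4/6 --
  FD 8.8: (-4.021,3.021) -> (2.202,-3.202) [heading=315, draw]
  RT 180: heading 315 -> 135
  -- iteration 5/6 --
  FD 8.8: (2.202,-3.202) -> (-4.021,3.021) [heading=135, draw]
  RT 180: heading 135 -> 315
  -- iteration 6/6 --
  FD 8.8: (-4.021,3.021) -> (2.202,-3.202) [heading=315, draw]
  RT 180: heading 315 -> 135
]
FD 10.8: (2.202,-3.202) -> (-5.435,4.435) [heading=135, draw]
Final: pos=(-5.435,4.435), heading=135, 8 segment(s) drawn

Segment endpoints: x in {-5.435, -4.021, -4.021, -4.021, 2.202, 2.202, 2.202, 8}, y in {-9, -3.202, -3.202, -3.202, -3.202, 3.021, 3.021, 4.435}
xmin=-5.435, ymin=-9, xmax=8, ymax=4.435

Answer: -5.435 -9 8 4.435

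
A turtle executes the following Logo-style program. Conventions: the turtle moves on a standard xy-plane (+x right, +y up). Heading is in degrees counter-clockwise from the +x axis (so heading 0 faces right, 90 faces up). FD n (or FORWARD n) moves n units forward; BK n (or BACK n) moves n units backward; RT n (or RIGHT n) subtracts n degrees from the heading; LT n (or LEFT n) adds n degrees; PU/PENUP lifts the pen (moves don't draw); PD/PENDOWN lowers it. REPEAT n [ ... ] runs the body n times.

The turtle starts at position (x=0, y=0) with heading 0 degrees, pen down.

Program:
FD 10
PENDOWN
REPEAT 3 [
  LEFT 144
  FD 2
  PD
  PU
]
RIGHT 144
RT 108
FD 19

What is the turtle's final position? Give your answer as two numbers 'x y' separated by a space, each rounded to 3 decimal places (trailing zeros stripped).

Executing turtle program step by step:
Start: pos=(0,0), heading=0, pen down
FD 10: (0,0) -> (10,0) [heading=0, draw]
PD: pen down
REPEAT 3 [
  -- iteration 1/3 --
  LT 144: heading 0 -> 144
  FD 2: (10,0) -> (8.382,1.176) [heading=144, draw]
  PD: pen down
  PU: pen up
  -- iteration 2/3 --
  LT 144: heading 144 -> 288
  FD 2: (8.382,1.176) -> (9,-0.727) [heading=288, move]
  PD: pen down
  PU: pen up
  -- iteration 3/3 --
  LT 144: heading 288 -> 72
  FD 2: (9,-0.727) -> (9.618,1.176) [heading=72, move]
  PD: pen down
  PU: pen up
]
RT 144: heading 72 -> 288
RT 108: heading 288 -> 180
FD 19: (9.618,1.176) -> (-9.382,1.176) [heading=180, move]
Final: pos=(-9.382,1.176), heading=180, 2 segment(s) drawn

Answer: -9.382 1.176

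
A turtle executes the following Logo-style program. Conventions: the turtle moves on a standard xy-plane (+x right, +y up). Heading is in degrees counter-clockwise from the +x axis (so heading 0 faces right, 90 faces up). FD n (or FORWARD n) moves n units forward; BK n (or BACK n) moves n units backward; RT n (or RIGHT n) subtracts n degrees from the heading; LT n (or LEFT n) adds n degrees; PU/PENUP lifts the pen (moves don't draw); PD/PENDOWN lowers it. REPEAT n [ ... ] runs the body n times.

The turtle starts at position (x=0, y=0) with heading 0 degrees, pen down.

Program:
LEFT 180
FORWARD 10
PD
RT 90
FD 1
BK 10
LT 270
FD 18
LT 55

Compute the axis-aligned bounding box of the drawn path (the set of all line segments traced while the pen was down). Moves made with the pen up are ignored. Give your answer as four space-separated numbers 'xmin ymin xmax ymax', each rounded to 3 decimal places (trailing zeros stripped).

Answer: -10 -9 8 1

Derivation:
Executing turtle program step by step:
Start: pos=(0,0), heading=0, pen down
LT 180: heading 0 -> 180
FD 10: (0,0) -> (-10,0) [heading=180, draw]
PD: pen down
RT 90: heading 180 -> 90
FD 1: (-10,0) -> (-10,1) [heading=90, draw]
BK 10: (-10,1) -> (-10,-9) [heading=90, draw]
LT 270: heading 90 -> 0
FD 18: (-10,-9) -> (8,-9) [heading=0, draw]
LT 55: heading 0 -> 55
Final: pos=(8,-9), heading=55, 4 segment(s) drawn

Segment endpoints: x in {-10, 0, 8}, y in {-9, -9, 0, 0, 1}
xmin=-10, ymin=-9, xmax=8, ymax=1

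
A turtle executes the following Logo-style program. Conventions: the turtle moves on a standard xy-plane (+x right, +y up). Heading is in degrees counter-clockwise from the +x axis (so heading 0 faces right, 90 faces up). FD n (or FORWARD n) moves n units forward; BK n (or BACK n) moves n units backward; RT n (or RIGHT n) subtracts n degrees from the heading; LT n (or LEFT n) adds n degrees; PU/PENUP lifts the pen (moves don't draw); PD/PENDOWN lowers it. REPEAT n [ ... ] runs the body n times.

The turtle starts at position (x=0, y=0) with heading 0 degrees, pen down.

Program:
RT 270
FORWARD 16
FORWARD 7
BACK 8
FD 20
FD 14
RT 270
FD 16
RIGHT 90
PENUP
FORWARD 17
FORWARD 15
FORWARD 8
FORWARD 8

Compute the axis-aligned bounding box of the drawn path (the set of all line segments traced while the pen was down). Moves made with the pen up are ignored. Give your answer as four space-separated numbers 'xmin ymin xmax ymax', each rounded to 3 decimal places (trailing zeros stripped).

Executing turtle program step by step:
Start: pos=(0,0), heading=0, pen down
RT 270: heading 0 -> 90
FD 16: (0,0) -> (0,16) [heading=90, draw]
FD 7: (0,16) -> (0,23) [heading=90, draw]
BK 8: (0,23) -> (0,15) [heading=90, draw]
FD 20: (0,15) -> (0,35) [heading=90, draw]
FD 14: (0,35) -> (0,49) [heading=90, draw]
RT 270: heading 90 -> 180
FD 16: (0,49) -> (-16,49) [heading=180, draw]
RT 90: heading 180 -> 90
PU: pen up
FD 17: (-16,49) -> (-16,66) [heading=90, move]
FD 15: (-16,66) -> (-16,81) [heading=90, move]
FD 8: (-16,81) -> (-16,89) [heading=90, move]
FD 8: (-16,89) -> (-16,97) [heading=90, move]
Final: pos=(-16,97), heading=90, 6 segment(s) drawn

Segment endpoints: x in {-16, 0, 0, 0, 0, 0, 0}, y in {0, 15, 16, 23, 35, 49, 49}
xmin=-16, ymin=0, xmax=0, ymax=49

Answer: -16 0 0 49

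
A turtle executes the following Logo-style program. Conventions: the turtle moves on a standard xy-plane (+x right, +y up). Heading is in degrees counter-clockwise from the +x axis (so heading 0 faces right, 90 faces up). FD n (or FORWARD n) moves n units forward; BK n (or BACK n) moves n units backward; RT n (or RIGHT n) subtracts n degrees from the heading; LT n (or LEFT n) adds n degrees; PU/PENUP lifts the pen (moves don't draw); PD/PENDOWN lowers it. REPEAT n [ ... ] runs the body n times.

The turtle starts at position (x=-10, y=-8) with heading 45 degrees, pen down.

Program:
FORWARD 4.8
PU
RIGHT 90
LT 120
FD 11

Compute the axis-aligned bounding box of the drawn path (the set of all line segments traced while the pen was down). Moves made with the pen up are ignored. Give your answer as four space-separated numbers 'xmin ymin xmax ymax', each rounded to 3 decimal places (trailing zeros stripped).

Answer: -10 -8 -6.606 -4.606

Derivation:
Executing turtle program step by step:
Start: pos=(-10,-8), heading=45, pen down
FD 4.8: (-10,-8) -> (-6.606,-4.606) [heading=45, draw]
PU: pen up
RT 90: heading 45 -> 315
LT 120: heading 315 -> 75
FD 11: (-6.606,-4.606) -> (-3.759,6.019) [heading=75, move]
Final: pos=(-3.759,6.019), heading=75, 1 segment(s) drawn

Segment endpoints: x in {-10, -6.606}, y in {-8, -4.606}
xmin=-10, ymin=-8, xmax=-6.606, ymax=-4.606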